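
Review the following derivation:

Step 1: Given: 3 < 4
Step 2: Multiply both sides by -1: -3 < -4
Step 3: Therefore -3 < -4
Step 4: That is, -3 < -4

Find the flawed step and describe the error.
Step 2: Multiply both sides by -1: -3 < -4

Step 2 multiplies both sides by -1 but fails to reverse the inequality sign. When multiplying (or dividing) an inequality by a negative number, the direction must be reversed. Since 3 < 4, we should get -3 > -4, i.e., -3 > -4.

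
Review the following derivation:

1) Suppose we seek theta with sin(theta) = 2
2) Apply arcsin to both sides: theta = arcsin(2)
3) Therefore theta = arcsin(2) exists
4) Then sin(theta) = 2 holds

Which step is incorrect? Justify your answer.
Step 2: Apply arcsin to both sides: theta = arcsin(2)

Step 2 applies arcsin to 2. However, arcsin(x) is only defined for x in [-1, 1] because sin(theta) can only produce values in that range. Since |2| > 1, arcsin(2) is undefined. There is no angle whose sine equals 2.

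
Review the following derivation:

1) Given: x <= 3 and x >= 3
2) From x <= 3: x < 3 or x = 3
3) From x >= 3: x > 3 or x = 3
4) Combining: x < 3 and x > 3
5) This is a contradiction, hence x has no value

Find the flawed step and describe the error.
Step 4: Combining: x < 3 and x > 3

Step 4 incorrectly combines the conditions. From x <= 3 and x >= 3, the intersection is x = 3. The error treats the 'or' cases as 'and' requirements. The correct conclusion is that x = 3 is the unique solution, not that no solution exists.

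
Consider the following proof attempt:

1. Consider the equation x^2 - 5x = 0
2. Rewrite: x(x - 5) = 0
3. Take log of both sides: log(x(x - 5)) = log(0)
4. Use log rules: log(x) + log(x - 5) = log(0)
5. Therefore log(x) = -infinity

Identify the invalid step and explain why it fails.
Step 3: Take log of both sides: log(x(x - 5)) = log(0)

Step 3 takes the logarithm of both sides, resulting in log(0) on the right side. The logarithm is only defined for positive numbers; log(0) is undefined (approaches negative infinity). This operation is invalid.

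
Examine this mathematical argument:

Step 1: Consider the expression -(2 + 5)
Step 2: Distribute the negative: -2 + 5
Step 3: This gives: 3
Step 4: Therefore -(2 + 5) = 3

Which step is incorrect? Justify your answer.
Step 2: Distribute the negative: -2 + 5

Step 2 incorrectly distributes the negative sign. The correct distribution is -(2 + 5) = -2 - 5 = -7. The negative must be applied to both terms, not just the first. The error treats -(2 + 5) as -2 + 5, which equals 3 instead of -7.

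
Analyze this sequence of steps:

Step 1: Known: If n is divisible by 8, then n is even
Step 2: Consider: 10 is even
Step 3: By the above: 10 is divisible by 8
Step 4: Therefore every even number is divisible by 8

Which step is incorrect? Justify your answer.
Step 3: By the above: 10 is divisible by 8

Step 3 commits the fallacy of affirming the consequent. The known fact 'divisible by 8 → even' does NOT imply 'even → divisible by 8'. That would be the converse, which is false. For example, 10 is even but 10 ÷ 8 = 1.25, which is not an integer.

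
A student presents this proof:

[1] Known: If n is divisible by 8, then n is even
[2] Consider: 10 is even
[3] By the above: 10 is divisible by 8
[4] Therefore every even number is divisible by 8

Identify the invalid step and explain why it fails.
Step 3: By the above: 10 is divisible by 8

Step 3 commits the fallacy of affirming the consequent. The known fact 'divisible by 8 → even' does NOT imply 'even → divisible by 8'. That would be the converse, which is false. For example, 10 is even but 10 ÷ 8 = 1.25, which is not an integer.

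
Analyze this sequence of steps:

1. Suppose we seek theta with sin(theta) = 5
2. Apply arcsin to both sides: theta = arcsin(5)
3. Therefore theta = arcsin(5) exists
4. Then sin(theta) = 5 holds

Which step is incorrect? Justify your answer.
Step 2: Apply arcsin to both sides: theta = arcsin(5)

Step 2 applies arcsin to 5. However, arcsin(x) is only defined for x in [-1, 1] because sin(theta) can only produce values in that range. Since |5| > 1, arcsin(5) is undefined. There is no angle whose sine equals 5.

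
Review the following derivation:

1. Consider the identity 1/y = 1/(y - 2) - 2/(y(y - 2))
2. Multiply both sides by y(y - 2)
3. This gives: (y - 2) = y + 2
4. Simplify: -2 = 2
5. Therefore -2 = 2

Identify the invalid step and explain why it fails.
Step 3: This gives: (y - 2) = y + 2

Step 3 makes a sign error when clearing denominators. Multiplying -2/(y(y - 2)) by y(y - 2) gives -2, not +2. The correct result is (y - 2) = y - 2, which is trivially true, not (y - 2) = y + 2. (Step 1 is a valid identity: 1/(y - 2) - 2/(y(y - 2)) = (y - 2)/(y(y - 2)) = 1/y.)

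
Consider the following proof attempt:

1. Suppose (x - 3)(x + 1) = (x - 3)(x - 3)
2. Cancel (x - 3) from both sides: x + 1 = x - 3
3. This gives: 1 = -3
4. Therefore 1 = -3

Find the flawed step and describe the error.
Step 2: Cancel (x - 3) from both sides: x + 1 = x - 3

Step 2 cancels (x - 3) from both sides. This is only valid if (x - 3) ≠ 0, i.e., x ≠ 3. When x = 3, both sides equal zero regardless of the other factors. The correct approach requires considering x = 3 as a separate case.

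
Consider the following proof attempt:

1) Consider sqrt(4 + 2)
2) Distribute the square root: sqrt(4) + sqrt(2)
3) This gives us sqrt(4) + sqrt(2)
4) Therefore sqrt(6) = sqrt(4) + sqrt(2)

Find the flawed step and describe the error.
Step 2: Distribute the square root: sqrt(4) + sqrt(2)

Step 2 incorrectly 'distributes' the square root over addition. The square root function does not distribute: sqrt(a + b) ≠ sqrt(a) + sqrt(b). In fact, sqrt(4 + 2) = sqrt(6) ≈ 2.4495, while sqrt(4) + sqrt(2) ≈ 3.4142.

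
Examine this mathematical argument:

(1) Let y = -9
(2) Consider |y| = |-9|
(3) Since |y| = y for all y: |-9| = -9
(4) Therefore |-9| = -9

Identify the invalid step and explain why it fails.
Step 3: Since |y| = y for all y: |-9| = -9

Step 3 incorrectly states that |y| = y for all y. The correct definition is |y| = y when y >= 0, and |y| = -y when y < 0. Since -9 < 0, we have |-9| = -(-9) = 9, not -9.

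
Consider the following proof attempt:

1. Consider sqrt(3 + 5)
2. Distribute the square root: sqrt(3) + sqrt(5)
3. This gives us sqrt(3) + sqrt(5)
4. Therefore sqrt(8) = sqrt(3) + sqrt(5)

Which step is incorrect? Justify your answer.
Step 2: Distribute the square root: sqrt(3) + sqrt(5)

Step 2 incorrectly 'distributes' the square root over addition. The square root function does not distribute: sqrt(a + b) ≠ sqrt(a) + sqrt(b). In fact, sqrt(3 + 5) = sqrt(8) ≈ 2.8284, while sqrt(3) + sqrt(5) ≈ 3.9681.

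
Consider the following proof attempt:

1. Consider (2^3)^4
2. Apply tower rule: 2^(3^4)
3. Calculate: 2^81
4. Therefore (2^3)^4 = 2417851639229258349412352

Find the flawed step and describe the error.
Step 2: Apply tower rule: 2^(3^4)

Step 2 incorrectly states that (a^b)^c = a^(b^c). The correct rule is (a^b)^c = a^(b×c). The actual value is (2^3)^4 = 2^12 = 4096, not 2^81 = 2417851639229258349412352.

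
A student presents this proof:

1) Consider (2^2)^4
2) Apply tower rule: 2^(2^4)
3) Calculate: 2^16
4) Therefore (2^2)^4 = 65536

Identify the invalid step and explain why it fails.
Step 2: Apply tower rule: 2^(2^4)

Step 2 incorrectly states that (a^b)^c = a^(b^c). The correct rule is (a^b)^c = a^(b×c). The actual value is (2^2)^4 = 2^8 = 256, not 2^16 = 65536.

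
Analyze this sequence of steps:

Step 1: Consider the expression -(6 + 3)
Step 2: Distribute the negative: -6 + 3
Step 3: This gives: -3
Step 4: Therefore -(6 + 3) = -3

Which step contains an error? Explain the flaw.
Step 2: Distribute the negative: -6 + 3

Step 2 incorrectly distributes the negative sign. The correct distribution is -(6 + 3) = -6 - 3 = -9. The negative must be applied to both terms, not just the first. The error treats -(6 + 3) as -6 + 3, which equals -3 instead of -9.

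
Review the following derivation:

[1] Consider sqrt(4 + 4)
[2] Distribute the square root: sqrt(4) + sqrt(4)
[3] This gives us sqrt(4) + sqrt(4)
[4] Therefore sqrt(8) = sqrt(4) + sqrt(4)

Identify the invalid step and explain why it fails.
Step 2: Distribute the square root: sqrt(4) + sqrt(4)

Step 2 incorrectly 'distributes' the square root over addition. The square root function does not distribute: sqrt(a + b) ≠ sqrt(a) + sqrt(b). In fact, sqrt(4 + 4) = sqrt(8) ≈ 2.8284, while sqrt(4) + sqrt(4) ≈ 4.0000.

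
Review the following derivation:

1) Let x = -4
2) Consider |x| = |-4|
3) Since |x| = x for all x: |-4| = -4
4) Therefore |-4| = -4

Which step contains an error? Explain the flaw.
Step 3: Since |x| = x for all x: |-4| = -4

Step 3 incorrectly states that |x| = x for all x. The correct definition is |x| = x when x >= 0, and |x| = -x when x < 0. Since -4 < 0, we have |-4| = -(-4) = 4, not -4.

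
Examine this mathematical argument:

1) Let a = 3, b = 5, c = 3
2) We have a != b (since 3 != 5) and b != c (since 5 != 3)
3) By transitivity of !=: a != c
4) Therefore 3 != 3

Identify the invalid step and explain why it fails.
Step 3: By transitivity of !=: a != c

Step 3 incorrectly applies transitivity to the '!=' relation. Transitivity states: if a R b and b R c, then a R c. However, '!=' is not transitive. Counterexample: 3 != 5 and 5 != 3, but 3 = 3 (both equal 3). Transitivity holds for relations like <, <=, =, but not for !=.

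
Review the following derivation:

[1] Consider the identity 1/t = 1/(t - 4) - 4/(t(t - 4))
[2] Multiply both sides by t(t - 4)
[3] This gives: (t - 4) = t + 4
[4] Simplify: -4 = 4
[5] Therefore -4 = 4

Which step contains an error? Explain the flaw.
Step 3: This gives: (t - 4) = t + 4

Step 3 makes a sign error when clearing denominators. Multiplying -4/(t(t - 4)) by t(t - 4) gives -4, not +4. The correct result is (t - 4) = t - 4, which is trivially true, not (t - 4) = t + 4. (Step 1 is a valid identity: 1/(t - 4) - 4/(t(t - 4)) = (t - 4)/(t(t - 4)) = 1/t.)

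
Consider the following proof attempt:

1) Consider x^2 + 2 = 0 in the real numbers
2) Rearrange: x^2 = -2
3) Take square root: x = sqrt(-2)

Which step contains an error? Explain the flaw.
Step 3: Take square root: x = sqrt(-2)

Step 3 takes the square root of -2, which is negative. In the real number system, the square root of a negative number is undefined. The equation x^2 + 2 = 0 has no real solutions. Square roots of negative numbers only exist in the complex numbers.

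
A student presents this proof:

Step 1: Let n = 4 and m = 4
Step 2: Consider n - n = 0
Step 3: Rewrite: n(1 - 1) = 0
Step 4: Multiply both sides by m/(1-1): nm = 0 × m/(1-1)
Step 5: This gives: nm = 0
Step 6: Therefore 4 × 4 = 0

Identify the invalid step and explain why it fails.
Step 4: Multiply both sides by m/(1-1): nm = 0 × m/(1-1)

Step 4 multiplies both sides by m/(1-1). However, 1-1 = 0, so this is multiplication by m/0, which is undefined. We cannot multiply by an undefined expression.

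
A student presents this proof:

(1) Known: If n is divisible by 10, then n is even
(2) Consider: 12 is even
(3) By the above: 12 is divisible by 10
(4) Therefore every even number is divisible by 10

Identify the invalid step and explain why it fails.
Step 3: By the above: 12 is divisible by 10

Step 3 commits the fallacy of affirming the consequent. The known fact 'divisible by 10 → even' does NOT imply 'even → divisible by 10'. That would be the converse, which is false. For example, 12 is even but 12 ÷ 10 = 1.20, which is not an integer.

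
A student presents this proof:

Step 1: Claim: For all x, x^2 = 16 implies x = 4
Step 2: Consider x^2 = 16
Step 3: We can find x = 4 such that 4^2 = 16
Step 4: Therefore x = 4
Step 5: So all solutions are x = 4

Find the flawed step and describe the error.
Step 4: Therefore x = 4

Step 4 incorrectly concludes that x = 4 is the only solution. The proof shows that x = 4 is A solution (existence), but does not show it is the ONLY solution (uniqueness). In fact, x = -4 is also a solution since (-4)^2 = 16. Finding one solution doesn't prove there are no others.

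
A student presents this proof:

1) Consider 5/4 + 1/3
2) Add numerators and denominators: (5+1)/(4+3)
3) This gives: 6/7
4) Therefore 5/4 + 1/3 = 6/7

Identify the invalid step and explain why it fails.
Step 2: Add numerators and denominators: (5+1)/(4+3)

Step 2 incorrectly adds fractions by separately adding numerators and denominators. This is wrong. The correct method requires a common denominator: 5/4 + 1/3 = (5×3 + 1×4)/(4×3) = 19/12 = 19/12. The method used gives 6/7, which is different.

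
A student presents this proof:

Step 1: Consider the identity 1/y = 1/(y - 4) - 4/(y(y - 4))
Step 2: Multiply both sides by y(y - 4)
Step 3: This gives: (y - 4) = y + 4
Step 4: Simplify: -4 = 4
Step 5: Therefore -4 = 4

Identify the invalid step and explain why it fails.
Step 3: This gives: (y - 4) = y + 4

Step 3 makes a sign error when clearing denominators. Multiplying -4/(y(y - 4)) by y(y - 4) gives -4, not +4. The correct result is (y - 4) = y - 4, which is trivially true, not (y - 4) = y + 4. (Step 1 is a valid identity: 1/(y - 4) - 4/(y(y - 4)) = (y - 4)/(y(y - 4)) = 1/y.)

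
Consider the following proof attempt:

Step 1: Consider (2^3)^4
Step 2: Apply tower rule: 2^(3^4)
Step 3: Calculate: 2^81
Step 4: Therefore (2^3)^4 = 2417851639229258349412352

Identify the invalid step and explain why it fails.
Step 2: Apply tower rule: 2^(3^4)

Step 2 incorrectly states that (a^b)^c = a^(b^c). The correct rule is (a^b)^c = a^(b×c). The actual value is (2^3)^4 = 2^12 = 4096, not 2^81 = 2417851639229258349412352.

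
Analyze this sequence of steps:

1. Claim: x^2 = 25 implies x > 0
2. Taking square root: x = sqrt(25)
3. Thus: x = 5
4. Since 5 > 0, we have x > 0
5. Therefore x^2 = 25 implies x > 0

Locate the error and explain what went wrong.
Step 2: Taking square root: x = sqrt(25)

Step 2 takes the square root and assumes the positive root only. The equation x^2 = 25 actually has two solutions: x = 5 and x = -5. The proof silently assumes x > 0 without justification, then uses this assumption to conclude x > 0, which is circular. The counterexample x = -5 shows the claim is false.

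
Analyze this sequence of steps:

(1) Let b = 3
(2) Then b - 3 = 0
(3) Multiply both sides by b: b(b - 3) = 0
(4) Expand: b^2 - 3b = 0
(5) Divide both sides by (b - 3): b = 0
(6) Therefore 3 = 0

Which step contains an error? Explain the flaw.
Step 5: Divide both sides by (b - 3): b = 0

Step 5 divides both sides by (b - 3). However, since b = 3, we have (b - 3) = 0. Division by zero is undefined, making this step invalid.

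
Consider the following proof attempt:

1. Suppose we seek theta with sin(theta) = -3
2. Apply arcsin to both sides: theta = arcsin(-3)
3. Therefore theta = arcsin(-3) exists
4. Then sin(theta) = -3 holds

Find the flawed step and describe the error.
Step 2: Apply arcsin to both sides: theta = arcsin(-3)

Step 2 applies arcsin to -3. However, arcsin(x) is only defined for x in [-1, 1] because sin(theta) can only produce values in that range. Since |-3| > 1, arcsin(-3) is undefined. There is no angle whose sine equals -3.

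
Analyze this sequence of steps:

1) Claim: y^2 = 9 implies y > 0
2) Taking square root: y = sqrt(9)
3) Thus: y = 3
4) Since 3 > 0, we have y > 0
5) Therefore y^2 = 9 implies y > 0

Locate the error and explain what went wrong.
Step 2: Taking square root: y = sqrt(9)

Step 2 takes the square root and assumes the positive root only. The equation y^2 = 9 actually has two solutions: y = 3 and y = -3. The proof silently assumes y > 0 without justification, then uses this assumption to conclude y > 0, which is circular. The counterexample y = -3 shows the claim is false.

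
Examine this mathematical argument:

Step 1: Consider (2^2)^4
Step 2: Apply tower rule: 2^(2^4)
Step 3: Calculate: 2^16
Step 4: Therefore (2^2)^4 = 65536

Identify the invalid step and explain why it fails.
Step 2: Apply tower rule: 2^(2^4)

Step 2 incorrectly states that (a^b)^c = a^(b^c). The correct rule is (a^b)^c = a^(b×c). The actual value is (2^2)^4 = 2^8 = 256, not 2^16 = 65536.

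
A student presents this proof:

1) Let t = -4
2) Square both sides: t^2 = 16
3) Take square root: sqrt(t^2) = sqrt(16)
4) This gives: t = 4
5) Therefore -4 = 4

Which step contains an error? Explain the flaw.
Step 4: This gives: t = 4

Step 4 incorrectly states that sqrt(t^2) = t. The correct identity is sqrt(t^2) = |t|. Since t = -4 < 0, we have sqrt(t^2) = |-4| = 4, not t = -4.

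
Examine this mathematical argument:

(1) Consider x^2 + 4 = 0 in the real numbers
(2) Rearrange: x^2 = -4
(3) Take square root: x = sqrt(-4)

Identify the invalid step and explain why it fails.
Step 3: Take square root: x = sqrt(-4)

Step 3 takes the square root of -4, which is negative. In the real number system, the square root of a negative number is undefined. The equation x^2 + 4 = 0 has no real solutions. Square roots of negative numbers only exist in the complex numbers.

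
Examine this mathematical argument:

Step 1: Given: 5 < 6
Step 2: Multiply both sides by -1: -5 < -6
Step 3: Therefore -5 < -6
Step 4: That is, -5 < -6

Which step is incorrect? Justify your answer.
Step 2: Multiply both sides by -1: -5 < -6

Step 2 multiplies both sides by -1 but fails to reverse the inequality sign. When multiplying (or dividing) an inequality by a negative number, the direction must be reversed. Since 5 < 6, we should get -5 > -6, i.e., -5 > -6.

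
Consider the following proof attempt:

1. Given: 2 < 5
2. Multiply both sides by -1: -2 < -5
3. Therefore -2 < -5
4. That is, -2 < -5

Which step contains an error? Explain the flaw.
Step 2: Multiply both sides by -1: -2 < -5

Step 2 multiplies both sides by -1 but fails to reverse the inequality sign. When multiplying (or dividing) an inequality by a negative number, the direction must be reversed. Since 2 < 5, we should get -2 > -5, i.e., -2 > -5.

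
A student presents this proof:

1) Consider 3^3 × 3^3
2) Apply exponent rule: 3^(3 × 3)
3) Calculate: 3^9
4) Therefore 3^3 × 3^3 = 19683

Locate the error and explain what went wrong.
Step 2: Apply exponent rule: 3^(3 × 3)

Step 2 incorrectly states that a^b × a^c = a^(b×c). The correct rule is a^b × a^c = a^(b+c). The actual value is 3^3 × 3^3 = 3^6 = 729, not 3^9 = 19683.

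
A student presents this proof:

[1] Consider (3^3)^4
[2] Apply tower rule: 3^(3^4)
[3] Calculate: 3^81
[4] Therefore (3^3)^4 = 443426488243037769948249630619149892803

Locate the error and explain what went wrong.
Step 2: Apply tower rule: 3^(3^4)

Step 2 incorrectly states that (a^b)^c = a^(b^c). The correct rule is (a^b)^c = a^(b×c). The actual value is (3^3)^4 = 3^12 = 531441, not 3^81 = 443426488243037769948249630619149892803.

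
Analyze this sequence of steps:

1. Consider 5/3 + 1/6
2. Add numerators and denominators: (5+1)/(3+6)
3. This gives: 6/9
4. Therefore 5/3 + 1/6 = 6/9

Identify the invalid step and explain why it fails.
Step 2: Add numerators and denominators: (5+1)/(3+6)

Step 2 incorrectly adds fractions by separately adding numerators and denominators. This is wrong. The correct method requires a common denominator: 5/3 + 1/6 = (5×6 + 1×3)/(3×6) = 33/18 = 11/6. The method used gives 6/9, which is different.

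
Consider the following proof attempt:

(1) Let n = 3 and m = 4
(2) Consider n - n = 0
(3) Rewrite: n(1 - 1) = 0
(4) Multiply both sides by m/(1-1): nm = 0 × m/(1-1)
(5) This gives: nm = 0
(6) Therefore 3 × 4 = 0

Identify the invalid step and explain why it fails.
Step 4: Multiply both sides by m/(1-1): nm = 0 × m/(1-1)

Step 4 multiplies both sides by m/(1-1). However, 1-1 = 0, so this is multiplication by m/0, which is undefined. We cannot multiply by an undefined expression.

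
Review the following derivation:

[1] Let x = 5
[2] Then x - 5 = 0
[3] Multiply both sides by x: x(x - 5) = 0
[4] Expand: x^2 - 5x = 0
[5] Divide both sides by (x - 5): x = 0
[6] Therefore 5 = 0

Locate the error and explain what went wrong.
Step 5: Divide both sides by (x - 5): x = 0

Step 5 divides both sides by (x - 5). However, since x = 5, we have (x - 5) = 0. Division by zero is undefined, making this step invalid.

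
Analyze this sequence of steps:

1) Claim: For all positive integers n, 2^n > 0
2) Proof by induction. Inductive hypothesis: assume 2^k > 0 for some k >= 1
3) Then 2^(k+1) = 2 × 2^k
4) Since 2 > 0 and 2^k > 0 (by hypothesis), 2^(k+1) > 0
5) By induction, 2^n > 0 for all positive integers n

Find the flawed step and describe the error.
Step 5: By induction, 2^n > 0 for all positive integers n

Step 5 concludes the proof by induction, but no base case was ever established. A valid induction proof requires: (1) a base case proving 2^1 > 0, and (2) an inductive step showing IF 2^k > 0 THEN 2^(k+1) > 0. Steps 2-4 correctly establish the inductive step, but without the base case the conclusion in step 5 does not follow.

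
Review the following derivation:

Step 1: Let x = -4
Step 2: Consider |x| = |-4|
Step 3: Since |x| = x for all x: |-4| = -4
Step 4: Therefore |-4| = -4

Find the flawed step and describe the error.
Step 3: Since |x| = x for all x: |-4| = -4

Step 3 incorrectly states that |x| = x for all x. The correct definition is |x| = x when x >= 0, and |x| = -x when x < 0. Since -4 < 0, we have |-4| = -(-4) = 4, not -4.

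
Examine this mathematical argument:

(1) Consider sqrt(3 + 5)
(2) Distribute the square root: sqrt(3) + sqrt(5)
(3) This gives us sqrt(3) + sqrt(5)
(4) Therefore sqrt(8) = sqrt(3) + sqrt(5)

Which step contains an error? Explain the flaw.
Step 2: Distribute the square root: sqrt(3) + sqrt(5)

Step 2 incorrectly 'distributes' the square root over addition. The square root function does not distribute: sqrt(a + b) ≠ sqrt(a) + sqrt(b). In fact, sqrt(3 + 5) = sqrt(8) ≈ 2.8284, while sqrt(3) + sqrt(5) ≈ 3.9681.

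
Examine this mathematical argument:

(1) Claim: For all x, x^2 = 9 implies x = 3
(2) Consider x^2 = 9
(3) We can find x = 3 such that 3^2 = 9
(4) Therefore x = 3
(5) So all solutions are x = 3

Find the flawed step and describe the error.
Step 4: Therefore x = 3

Step 4 incorrectly concludes that x = 3 is the only solution. The proof shows that x = 3 is A solution (existence), but does not show it is the ONLY solution (uniqueness). In fact, x = -3 is also a solution since (-3)^2 = 9. Finding one solution doesn't prove there are no others.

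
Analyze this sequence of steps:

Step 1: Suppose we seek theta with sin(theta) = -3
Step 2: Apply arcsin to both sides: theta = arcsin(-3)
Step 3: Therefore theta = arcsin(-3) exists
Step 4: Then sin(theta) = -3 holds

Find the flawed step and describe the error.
Step 2: Apply arcsin to both sides: theta = arcsin(-3)

Step 2 applies arcsin to -3. However, arcsin(x) is only defined for x in [-1, 1] because sin(theta) can only produce values in that range. Since |-3| > 1, arcsin(-3) is undefined. There is no angle whose sine equals -3.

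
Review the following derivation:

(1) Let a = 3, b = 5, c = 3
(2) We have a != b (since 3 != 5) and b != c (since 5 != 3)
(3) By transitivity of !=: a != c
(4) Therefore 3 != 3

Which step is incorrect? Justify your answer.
Step 3: By transitivity of !=: a != c

Step 3 incorrectly applies transitivity to the '!=' relation. Transitivity states: if a R b and b R c, then a R c. However, '!=' is not transitive. Counterexample: 3 != 5 and 5 != 3, but 3 = 3 (both equal 3). Transitivity holds for relations like <, <=, =, but not for !=.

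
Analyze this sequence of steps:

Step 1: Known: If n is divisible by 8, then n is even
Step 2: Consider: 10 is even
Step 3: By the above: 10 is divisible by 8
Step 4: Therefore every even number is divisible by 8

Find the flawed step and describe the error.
Step 3: By the above: 10 is divisible by 8

Step 3 commits the fallacy of affirming the consequent. The known fact 'divisible by 8 → even' does NOT imply 'even → divisible by 8'. That would be the converse, which is false. For example, 10 is even but 10 ÷ 8 = 1.25, which is not an integer.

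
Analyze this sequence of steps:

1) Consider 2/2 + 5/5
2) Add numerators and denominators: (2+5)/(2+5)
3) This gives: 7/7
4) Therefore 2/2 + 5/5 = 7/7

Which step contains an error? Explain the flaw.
Step 2: Add numerators and denominators: (2+5)/(2+5)

Step 2 incorrectly adds fractions by separately adding numerators and denominators. This is wrong. The correct method requires a common denominator: 2/2 + 5/5 = (2×5 + 5×2)/(2×5) = 20/10 = 2. The method used gives 7/7, which is different.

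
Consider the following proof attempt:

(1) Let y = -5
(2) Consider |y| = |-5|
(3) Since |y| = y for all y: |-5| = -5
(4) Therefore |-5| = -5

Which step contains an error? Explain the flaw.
Step 3: Since |y| = y for all y: |-5| = -5

Step 3 incorrectly states that |y| = y for all y. The correct definition is |y| = y when y >= 0, and |y| = -y when y < 0. Since -5 < 0, we have |-5| = -(-5) = 5, not -5.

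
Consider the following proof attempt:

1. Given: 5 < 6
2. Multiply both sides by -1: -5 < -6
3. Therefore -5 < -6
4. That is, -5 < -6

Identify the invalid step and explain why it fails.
Step 2: Multiply both sides by -1: -5 < -6

Step 2 multiplies both sides by -1 but fails to reverse the inequality sign. When multiplying (or dividing) an inequality by a negative number, the direction must be reversed. Since 5 < 6, we should get -5 > -6, i.e., -5 > -6.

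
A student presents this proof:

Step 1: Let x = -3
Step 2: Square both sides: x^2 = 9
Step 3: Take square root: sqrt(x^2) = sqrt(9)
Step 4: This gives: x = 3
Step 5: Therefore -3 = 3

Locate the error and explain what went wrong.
Step 4: This gives: x = 3

Step 4 incorrectly states that sqrt(x^2) = x. The correct identity is sqrt(x^2) = |x|. Since x = -3 < 0, we have sqrt(x^2) = |-3| = 3, not x = -3.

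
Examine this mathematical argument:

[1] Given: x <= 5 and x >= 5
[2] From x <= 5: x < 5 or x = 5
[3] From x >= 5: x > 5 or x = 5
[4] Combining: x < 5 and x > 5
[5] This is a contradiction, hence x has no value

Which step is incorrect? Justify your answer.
Step 4: Combining: x < 5 and x > 5

Step 4 incorrectly combines the conditions. From x <= 5 and x >= 5, the intersection is x = 5. The error treats the 'or' cases as 'and' requirements. The correct conclusion is that x = 5 is the unique solution, not that no solution exists.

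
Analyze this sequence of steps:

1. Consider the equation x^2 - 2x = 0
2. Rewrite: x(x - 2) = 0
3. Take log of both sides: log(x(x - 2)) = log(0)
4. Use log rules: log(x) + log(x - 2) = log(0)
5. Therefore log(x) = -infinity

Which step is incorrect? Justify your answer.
Step 3: Take log of both sides: log(x(x - 2)) = log(0)

Step 3 takes the logarithm of both sides, resulting in log(0) on the right side. The logarithm is only defined for positive numbers; log(0) is undefined (approaches negative infinity). This operation is invalid.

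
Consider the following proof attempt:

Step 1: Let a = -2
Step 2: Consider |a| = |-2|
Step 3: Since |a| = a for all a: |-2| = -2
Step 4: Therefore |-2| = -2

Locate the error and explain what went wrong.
Step 3: Since |a| = a for all a: |-2| = -2

Step 3 incorrectly states that |a| = a for all a. The correct definition is |a| = a when a >= 0, and |a| = -a when a < 0. Since -2 < 0, we have |-2| = -(-2) = 2, not -2.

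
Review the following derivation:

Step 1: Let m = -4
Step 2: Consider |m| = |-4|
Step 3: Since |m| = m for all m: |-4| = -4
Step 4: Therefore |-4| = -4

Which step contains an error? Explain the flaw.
Step 3: Since |m| = m for all m: |-4| = -4

Step 3 incorrectly states that |m| = m for all m. The correct definition is |m| = m when m >= 0, and |m| = -m when m < 0. Since -4 < 0, we have |-4| = -(-4) = 4, not -4.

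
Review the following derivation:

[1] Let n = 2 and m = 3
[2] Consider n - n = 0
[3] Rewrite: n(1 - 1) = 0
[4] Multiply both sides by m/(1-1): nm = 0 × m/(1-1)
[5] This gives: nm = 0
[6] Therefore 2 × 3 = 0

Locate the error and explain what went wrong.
Step 4: Multiply both sides by m/(1-1): nm = 0 × m/(1-1)

Step 4 multiplies both sides by m/(1-1). However, 1-1 = 0, so this is multiplication by m/0, which is undefined. We cannot multiply by an undefined expression.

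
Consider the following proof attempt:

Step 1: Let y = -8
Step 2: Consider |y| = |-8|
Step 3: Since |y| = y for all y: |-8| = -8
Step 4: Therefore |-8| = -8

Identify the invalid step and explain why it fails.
Step 3: Since |y| = y for all y: |-8| = -8

Step 3 incorrectly states that |y| = y for all y. The correct definition is |y| = y when y >= 0, and |y| = -y when y < 0. Since -8 < 0, we have |-8| = -(-8) = 8, not -8.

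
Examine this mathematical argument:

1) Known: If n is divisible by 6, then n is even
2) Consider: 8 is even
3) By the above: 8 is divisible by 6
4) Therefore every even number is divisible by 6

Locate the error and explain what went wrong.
Step 3: By the above: 8 is divisible by 6

Step 3 commits the fallacy of affirming the consequent. The known fact 'divisible by 6 → even' does NOT imply 'even → divisible by 6'. That would be the converse, which is false. For example, 8 is even but 8 ÷ 6 = 1.33, which is not an integer.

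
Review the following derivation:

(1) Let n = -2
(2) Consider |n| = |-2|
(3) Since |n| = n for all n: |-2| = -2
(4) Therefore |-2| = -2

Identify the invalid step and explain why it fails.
Step 3: Since |n| = n for all n: |-2| = -2

Step 3 incorrectly states that |n| = n for all n. The correct definition is |n| = n when n >= 0, and |n| = -n when n < 0. Since -2 < 0, we have |-2| = -(-2) = 2, not -2.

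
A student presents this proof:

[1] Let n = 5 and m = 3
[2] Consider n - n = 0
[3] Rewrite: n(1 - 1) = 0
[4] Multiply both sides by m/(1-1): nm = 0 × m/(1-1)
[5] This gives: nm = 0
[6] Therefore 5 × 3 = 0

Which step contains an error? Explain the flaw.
Step 4: Multiply both sides by m/(1-1): nm = 0 × m/(1-1)

Step 4 multiplies both sides by m/(1-1). However, 1-1 = 0, so this is multiplication by m/0, which is undefined. We cannot multiply by an undefined expression.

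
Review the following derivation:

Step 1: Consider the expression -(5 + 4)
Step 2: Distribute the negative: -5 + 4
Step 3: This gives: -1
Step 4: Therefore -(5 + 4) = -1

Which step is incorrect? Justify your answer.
Step 2: Distribute the negative: -5 + 4

Step 2 incorrectly distributes the negative sign. The correct distribution is -(5 + 4) = -5 - 4 = -9. The negative must be applied to both terms, not just the first. The error treats -(5 + 4) as -5 + 4, which equals -1 instead of -9.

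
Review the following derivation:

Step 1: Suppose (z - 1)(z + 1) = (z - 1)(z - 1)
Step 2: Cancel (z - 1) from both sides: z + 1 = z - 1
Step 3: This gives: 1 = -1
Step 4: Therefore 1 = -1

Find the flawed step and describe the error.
Step 2: Cancel (z - 1) from both sides: z + 1 = z - 1

Step 2 cancels (z - 1) from both sides. This is only valid if (z - 1) ≠ 0, i.e., z ≠ 1. When z = 1, both sides equal zero regardless of the other factors. The correct approach requires considering z = 1 as a separate case.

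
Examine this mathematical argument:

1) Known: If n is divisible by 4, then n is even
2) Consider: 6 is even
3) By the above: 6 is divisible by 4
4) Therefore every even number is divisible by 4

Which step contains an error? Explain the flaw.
Step 3: By the above: 6 is divisible by 4

Step 3 commits the fallacy of affirming the consequent. The known fact 'divisible by 4 → even' does NOT imply 'even → divisible by 4'. That would be the converse, which is false. For example, 6 is even but 6 ÷ 4 = 1.50, which is not an integer.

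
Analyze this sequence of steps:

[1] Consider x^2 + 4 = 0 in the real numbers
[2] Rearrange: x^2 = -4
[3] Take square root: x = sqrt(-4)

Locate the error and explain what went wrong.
Step 3: Take square root: x = sqrt(-4)

Step 3 takes the square root of -4, which is negative. In the real number system, the square root of a negative number is undefined. The equation x^2 + 4 = 0 has no real solutions. Square roots of negative numbers only exist in the complex numbers.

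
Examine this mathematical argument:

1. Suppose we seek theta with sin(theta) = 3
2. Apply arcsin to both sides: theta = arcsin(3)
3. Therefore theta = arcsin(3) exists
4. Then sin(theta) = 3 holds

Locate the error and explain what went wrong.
Step 2: Apply arcsin to both sides: theta = arcsin(3)

Step 2 applies arcsin to 3. However, arcsin(x) is only defined for x in [-1, 1] because sin(theta) can only produce values in that range. Since |3| > 1, arcsin(3) is undefined. There is no angle whose sine equals 3.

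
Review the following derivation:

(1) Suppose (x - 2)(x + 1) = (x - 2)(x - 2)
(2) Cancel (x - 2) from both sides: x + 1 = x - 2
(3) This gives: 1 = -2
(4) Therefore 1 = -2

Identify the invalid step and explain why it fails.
Step 2: Cancel (x - 2) from both sides: x + 1 = x - 2

Step 2 cancels (x - 2) from both sides. This is only valid if (x - 2) ≠ 0, i.e., x ≠ 2. When x = 2, both sides equal zero regardless of the other factors. The correct approach requires considering x = 2 as a separate case.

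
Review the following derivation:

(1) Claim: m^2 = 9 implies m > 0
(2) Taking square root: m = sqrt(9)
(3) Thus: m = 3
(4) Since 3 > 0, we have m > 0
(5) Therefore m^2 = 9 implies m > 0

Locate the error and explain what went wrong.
Step 2: Taking square root: m = sqrt(9)

Step 2 takes the square root and assumes the positive root only. The equation m^2 = 9 actually has two solutions: m = 3 and m = -3. The proof silently assumes m > 0 without justification, then uses this assumption to conclude m > 0, which is circular. The counterexample m = -3 shows the claim is false.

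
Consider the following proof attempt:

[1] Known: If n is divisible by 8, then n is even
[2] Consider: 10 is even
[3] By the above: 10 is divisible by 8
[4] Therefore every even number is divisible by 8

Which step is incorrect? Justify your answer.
Step 3: By the above: 10 is divisible by 8

Step 3 commits the fallacy of affirming the consequent. The known fact 'divisible by 8 → even' does NOT imply 'even → divisible by 8'. That would be the converse, which is false. For example, 10 is even but 10 ÷ 8 = 1.25, which is not an integer.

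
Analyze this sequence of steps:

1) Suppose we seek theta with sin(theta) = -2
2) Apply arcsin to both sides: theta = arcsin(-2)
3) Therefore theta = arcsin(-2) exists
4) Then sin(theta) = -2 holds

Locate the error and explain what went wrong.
Step 2: Apply arcsin to both sides: theta = arcsin(-2)

Step 2 applies arcsin to -2. However, arcsin(x) is only defined for x in [-1, 1] because sin(theta) can only produce values in that range. Since |-2| > 1, arcsin(-2) is undefined. There is no angle whose sine equals -2.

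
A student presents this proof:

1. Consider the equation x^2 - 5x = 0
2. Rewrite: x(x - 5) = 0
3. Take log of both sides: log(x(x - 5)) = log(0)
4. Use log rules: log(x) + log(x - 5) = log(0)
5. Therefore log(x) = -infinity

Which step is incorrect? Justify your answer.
Step 3: Take log of both sides: log(x(x - 5)) = log(0)

Step 3 takes the logarithm of both sides, resulting in log(0) on the right side. The logarithm is only defined for positive numbers; log(0) is undefined (approaches negative infinity). This operation is invalid.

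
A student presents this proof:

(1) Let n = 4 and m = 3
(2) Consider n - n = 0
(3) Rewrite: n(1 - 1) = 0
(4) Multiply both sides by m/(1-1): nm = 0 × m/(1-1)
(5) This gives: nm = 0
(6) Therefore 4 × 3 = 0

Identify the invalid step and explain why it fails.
Step 4: Multiply both sides by m/(1-1): nm = 0 × m/(1-1)

Step 4 multiplies both sides by m/(1-1). However, 1-1 = 0, so this is multiplication by m/0, which is undefined. We cannot multiply by an undefined expression.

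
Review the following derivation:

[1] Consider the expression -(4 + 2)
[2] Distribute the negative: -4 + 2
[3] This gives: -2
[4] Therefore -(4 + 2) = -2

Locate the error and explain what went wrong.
Step 2: Distribute the negative: -4 + 2

Step 2 incorrectly distributes the negative sign. The correct distribution is -(4 + 2) = -4 - 2 = -6. The negative must be applied to both terms, not just the first. The error treats -(4 + 2) as -4 + 2, which equals -2 instead of -6.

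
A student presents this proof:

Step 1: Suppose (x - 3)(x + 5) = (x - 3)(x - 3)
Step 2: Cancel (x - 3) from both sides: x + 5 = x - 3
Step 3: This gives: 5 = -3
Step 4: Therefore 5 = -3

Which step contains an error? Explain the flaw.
Step 2: Cancel (x - 3) from both sides: x + 5 = x - 3

Step 2 cancels (x - 3) from both sides. This is only valid if (x - 3) ≠ 0, i.e., x ≠ 3. When x = 3, both sides equal zero regardless of the other factors. The correct approach requires considering x = 3 as a separate case.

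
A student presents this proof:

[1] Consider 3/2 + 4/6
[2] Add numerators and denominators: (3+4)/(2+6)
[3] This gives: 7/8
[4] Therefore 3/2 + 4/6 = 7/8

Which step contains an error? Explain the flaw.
Step 2: Add numerators and denominators: (3+4)/(2+6)

Step 2 incorrectly adds fractions by separately adding numerators and denominators. This is wrong. The correct method requires a common denominator: 3/2 + 4/6 = (3×6 + 4×2)/(2×6) = 26/12 = 13/6. The method used gives 7/8, which is different.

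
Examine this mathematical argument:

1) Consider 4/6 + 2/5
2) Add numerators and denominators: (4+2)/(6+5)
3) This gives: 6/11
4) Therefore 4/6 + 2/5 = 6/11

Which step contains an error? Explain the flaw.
Step 2: Add numerators and denominators: (4+2)/(6+5)

Step 2 incorrectly adds fractions by separately adding numerators and denominators. This is wrong. The correct method requires a common denominator: 4/6 + 2/5 = (4×5 + 2×6)/(6×5) = 32/30 = 16/15. The method used gives 6/11, which is different.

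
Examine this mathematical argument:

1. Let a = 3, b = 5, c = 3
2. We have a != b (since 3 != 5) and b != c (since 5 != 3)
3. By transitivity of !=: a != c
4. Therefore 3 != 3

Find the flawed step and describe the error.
Step 3: By transitivity of !=: a != c

Step 3 incorrectly applies transitivity to the '!=' relation. Transitivity states: if a R b and b R c, then a R c. However, '!=' is not transitive. Counterexample: 3 != 5 and 5 != 3, but 3 = 3 (both equal 3). Transitivity holds for relations like <, <=, =, but not for !=.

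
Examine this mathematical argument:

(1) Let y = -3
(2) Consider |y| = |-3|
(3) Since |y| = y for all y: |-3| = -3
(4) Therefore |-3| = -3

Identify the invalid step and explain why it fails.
Step 3: Since |y| = y for all y: |-3| = -3

Step 3 incorrectly states that |y| = y for all y. The correct definition is |y| = y when y >= 0, and |y| = -y when y < 0. Since -3 < 0, we have |-3| = -(-3) = 3, not -3.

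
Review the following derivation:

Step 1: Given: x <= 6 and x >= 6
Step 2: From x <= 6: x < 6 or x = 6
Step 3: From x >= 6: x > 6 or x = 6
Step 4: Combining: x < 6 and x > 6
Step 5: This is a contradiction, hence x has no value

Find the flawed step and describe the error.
Step 4: Combining: x < 6 and x > 6

Step 4 incorrectly combines the conditions. From x <= 6 and x >= 6, the intersection is x = 6. The error treats the 'or' cases as 'and' requirements. The correct conclusion is that x = 6 is the unique solution, not that no solution exists.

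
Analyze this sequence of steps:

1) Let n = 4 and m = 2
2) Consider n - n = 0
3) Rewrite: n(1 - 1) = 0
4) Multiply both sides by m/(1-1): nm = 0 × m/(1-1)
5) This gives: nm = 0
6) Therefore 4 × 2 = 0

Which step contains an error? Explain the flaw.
Step 4: Multiply both sides by m/(1-1): nm = 0 × m/(1-1)

Step 4 multiplies both sides by m/(1-1). However, 1-1 = 0, so this is multiplication by m/0, which is undefined. We cannot multiply by an undefined expression.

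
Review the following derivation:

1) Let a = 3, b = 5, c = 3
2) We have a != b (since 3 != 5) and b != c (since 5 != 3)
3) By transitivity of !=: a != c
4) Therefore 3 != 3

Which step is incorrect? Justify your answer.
Step 3: By transitivity of !=: a != c

Step 3 incorrectly applies transitivity to the '!=' relation. Transitivity states: if a R b and b R c, then a R c. However, '!=' is not transitive. Counterexample: 3 != 5 and 5 != 3, but 3 = 3 (both equal 3). Transitivity holds for relations like <, <=, =, but not for !=.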